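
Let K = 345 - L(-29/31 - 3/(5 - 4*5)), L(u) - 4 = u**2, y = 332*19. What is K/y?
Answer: 8179529/151549700 ≈ 0.053973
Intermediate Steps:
y = 6308
L(u) = 4 + u**2
K = 8179529/24025 (K = 345 - (4 + (-29/31 - 3/(5 - 4*5))**2) = 345 - (4 + (-29*1/31 - 3/(5 - 20))**2) = 345 - (4 + (-29/31 - 3/(-15))**2) = 345 - (4 + (-29/31 - 3*(-1/15))**2) = 345 - (4 + (-29/31 + 1/5)**2) = 345 - (4 + (-114/155)**2) = 345 - (4 + 12996/24025) = 345 - 1*109096/24025 = 345 - 109096/24025 = 8179529/24025 ≈ 340.46)
K/y = (8179529/24025)/6308 = (8179529/24025)*(1/6308) = 8179529/151549700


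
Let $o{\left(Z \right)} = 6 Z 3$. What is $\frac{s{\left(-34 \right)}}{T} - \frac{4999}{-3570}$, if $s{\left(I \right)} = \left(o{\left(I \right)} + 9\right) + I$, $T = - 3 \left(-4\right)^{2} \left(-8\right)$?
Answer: $- \frac{19693}{76160} \approx -0.25857$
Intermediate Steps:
$o{\left(Z \right)} = 18 Z$
$T = 384$ ($T = \left(-3\right) 16 \left(-8\right) = \left(-48\right) \left(-8\right) = 384$)
$s{\left(I \right)} = 9 + 19 I$ ($s{\left(I \right)} = \left(18 I + 9\right) + I = \left(9 + 18 I\right) + I = 9 + 19 I$)
$\frac{s{\left(-34 \right)}}{T} - \frac{4999}{-3570} = \frac{9 + 19 \left(-34\right)}{384} - \frac{4999}{-3570} = \left(9 - 646\right) \frac{1}{384} - - \frac{4999}{3570} = \left(-637\right) \frac{1}{384} + \frac{4999}{3570} = - \frac{637}{384} + \frac{4999}{3570} = - \frac{19693}{76160}$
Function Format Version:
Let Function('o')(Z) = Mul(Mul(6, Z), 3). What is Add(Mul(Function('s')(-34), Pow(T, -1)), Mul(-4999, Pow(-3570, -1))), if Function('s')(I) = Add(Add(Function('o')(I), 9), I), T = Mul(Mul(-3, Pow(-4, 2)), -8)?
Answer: Rational(-19693, 76160) ≈ -0.25857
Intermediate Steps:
Function('o')(Z) = Mul(18, Z)
T = 384 (T = Mul(Mul(-3, 16), -8) = Mul(-48, -8) = 384)
Function('s')(I) = Add(9, Mul(19, I)) (Function('s')(I) = Add(Add(Mul(18, I), 9), I) = Add(Add(9, Mul(18, I)), I) = Add(9, Mul(19, I)))
Add(Mul(Function('s')(-34), Pow(T, -1)), Mul(-4999, Pow(-3570, -1))) = Add(Mul(Add(9, Mul(19, -34)), Pow(384, -1)), Mul(-4999, Pow(-3570, -1))) = Add(Mul(Add(9, -646), Rational(1, 384)), Mul(-4999, Rational(-1, 3570))) = Add(Mul(-637, Rational(1, 384)), Rational(4999, 3570)) = Add(Rational(-637, 384), Rational(4999, 3570)) = Rational(-19693, 76160)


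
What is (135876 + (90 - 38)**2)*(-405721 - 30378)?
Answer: -60434599420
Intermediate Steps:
(135876 + (90 - 38)**2)*(-405721 - 30378) = (135876 + 52**2)*(-436099) = (135876 + 2704)*(-436099) = 138580*(-436099) = -60434599420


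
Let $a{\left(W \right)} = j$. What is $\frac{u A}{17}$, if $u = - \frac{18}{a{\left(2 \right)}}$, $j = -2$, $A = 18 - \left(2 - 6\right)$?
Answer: $\frac{198}{17} \approx 11.647$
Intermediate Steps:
$A = 22$ ($A = 18 - -4 = 18 + 4 = 22$)
$a{\left(W \right)} = -2$
$u = 9$ ($u = - \frac{18}{-2} = \left(-18\right) \left(- \frac{1}{2}\right) = 9$)
$\frac{u A}{17} = \frac{9 \cdot 22}{17} = 198 \cdot \frac{1}{17} = \frac{198}{17}$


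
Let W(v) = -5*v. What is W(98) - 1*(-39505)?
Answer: 39015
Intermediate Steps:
W(98) - 1*(-39505) = -5*98 - 1*(-39505) = -490 + 39505 = 39015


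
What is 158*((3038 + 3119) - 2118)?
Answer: 638162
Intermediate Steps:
158*((3038 + 3119) - 2118) = 158*(6157 - 2118) = 158*4039 = 638162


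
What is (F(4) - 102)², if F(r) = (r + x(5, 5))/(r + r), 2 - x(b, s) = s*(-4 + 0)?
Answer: 156025/16 ≈ 9751.6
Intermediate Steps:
x(b, s) = 2 + 4*s (x(b, s) = 2 - s*(-4 + 0) = 2 - s*(-4) = 2 - (-4)*s = 2 + 4*s)
F(r) = (22 + r)/(2*r) (F(r) = (r + (2 + 4*5))/(r + r) = (r + (2 + 20))/((2*r)) = (r + 22)*(1/(2*r)) = (22 + r)*(1/(2*r)) = (22 + r)/(2*r))
(F(4) - 102)² = ((½)*(22 + 4)/4 - 102)² = ((½)*(¼)*26 - 102)² = (13/4 - 102)² = (-395/4)² = 156025/16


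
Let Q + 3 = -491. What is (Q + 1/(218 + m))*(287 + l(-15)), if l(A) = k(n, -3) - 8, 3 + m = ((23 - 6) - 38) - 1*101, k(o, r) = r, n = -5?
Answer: -4226572/31 ≈ -1.3634e+5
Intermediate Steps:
Q = -494 (Q = -3 - 491 = -494)
m = -125 (m = -3 + (((23 - 6) - 38) - 1*101) = -3 + ((17 - 38) - 101) = -3 + (-21 - 101) = -3 - 122 = -125)
l(A) = -11 (l(A) = -3 - 8 = -11)
(Q + 1/(218 + m))*(287 + l(-15)) = (-494 + 1/(218 - 125))*(287 - 11) = (-494 + 1/93)*276 = -45941/93*276 = -4226572/31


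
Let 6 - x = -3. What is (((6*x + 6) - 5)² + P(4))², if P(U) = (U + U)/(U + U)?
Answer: 9156676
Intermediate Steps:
x = 9 (x = 6 - 1*(-3) = 6 + 3 = 9)
P(U) = 1 (P(U) = (2*U)/((2*U)) = (2*U)*(1/(2*U)) = 1)
(((6*x + 6) - 5)² + P(4))² = (((6*9 + 6) - 5)² + 1)² = (((54 + 6) - 5)² + 1)² = ((60 - 5)² + 1)² = (55² + 1)² = (3025 + 1)² = 3026² = 9156676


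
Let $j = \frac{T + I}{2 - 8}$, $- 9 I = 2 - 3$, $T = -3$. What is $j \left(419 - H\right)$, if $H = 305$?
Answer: $\frac{494}{9} \approx 54.889$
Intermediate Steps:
$I = \frac{1}{9}$ ($I = - \frac{2 - 3}{9} = \left(- \frac{1}{9}\right) \left(-1\right) = \frac{1}{9} \approx 0.11111$)
$j = \frac{13}{27}$ ($j = \frac{-3 + \frac{1}{9}}{2 - 8} = - \frac{26}{9 \left(-6\right)} = \left(- \frac{26}{9}\right) \left(- \frac{1}{6}\right) = \frac{13}{27} \approx 0.48148$)
$j \left(419 - H\right) = \frac{13 \left(419 - 305\right)}{27} = \frac{13}{27} \cdot 114 = \frac{494}{9}$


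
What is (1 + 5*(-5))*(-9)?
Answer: 216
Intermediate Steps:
(1 + 5*(-5))*(-9) = (1 - 25)*(-9) = -24*(-9) = 216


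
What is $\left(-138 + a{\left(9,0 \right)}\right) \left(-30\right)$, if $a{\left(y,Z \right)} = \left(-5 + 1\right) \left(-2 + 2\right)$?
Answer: $4140$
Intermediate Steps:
$a{\left(y,Z \right)} = 0$ ($a{\left(y,Z \right)} = \left(-4\right) 0 = 0$)
$\left(-138 + a{\left(9,0 \right)}\right) \left(-30\right) = \left(-138 + 0\right) \left(-30\right) = \left(-138\right) \left(-30\right) = 4140$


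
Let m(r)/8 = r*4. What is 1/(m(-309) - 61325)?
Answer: -1/71213 ≈ -1.4042e-5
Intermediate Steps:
m(r) = 32*r (m(r) = 8*(r*4) = 8*(4*r) = 32*r)
1/(m(-309) - 61325) = 1/(32*(-309) - 61325) = 1/(-9888 - 61325) = 1/(-71213) = -1/71213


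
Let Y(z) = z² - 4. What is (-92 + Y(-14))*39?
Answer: 3900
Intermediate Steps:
Y(z) = -4 + z²
(-92 + Y(-14))*39 = (-92 + (-4 + (-14)²))*39 = (-92 + (-4 + 196))*39 = (-92 + 192)*39 = 100*39 = 3900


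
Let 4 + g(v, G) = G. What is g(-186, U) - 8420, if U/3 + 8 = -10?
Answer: -8478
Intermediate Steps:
U = -54 (U = -24 + 3*(-10) = -24 - 30 = -54)
g(v, G) = -4 + G
g(-186, U) - 8420 = (-4 - 54) - 8420 = -58 - 8420 = -8478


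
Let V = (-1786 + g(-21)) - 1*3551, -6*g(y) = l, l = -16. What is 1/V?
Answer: -3/16003 ≈ -0.00018746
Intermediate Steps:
g(y) = 8/3 (g(y) = -1/6*(-16) = 8/3)
V = -16003/3 (V = (-1786 + 8/3) - 1*3551 = -5350/3 - 3551 = -16003/3 ≈ -5334.3)
1/V = 1/(-16003/3) = -3/16003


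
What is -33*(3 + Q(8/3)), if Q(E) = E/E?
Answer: -132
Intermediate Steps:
Q(E) = 1
-33*(3 + Q(8/3)) = -33*(3 + 1) = -33*4 = -132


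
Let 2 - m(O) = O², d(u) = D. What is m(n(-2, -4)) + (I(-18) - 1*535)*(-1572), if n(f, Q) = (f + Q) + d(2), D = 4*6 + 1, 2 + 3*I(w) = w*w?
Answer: 671933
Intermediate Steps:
I(w) = -⅔ + w²/3 (I(w) = -⅔ + (w*w)/3 = -⅔ + w²/3)
D = 25 (D = 24 + 1 = 25)
d(u) = 25
n(f, Q) = 25 + Q + f (n(f, Q) = (f + Q) + 25 = (Q + f) + 25 = 25 + Q + f)
m(O) = 2 - O²
m(n(-2, -4)) + (I(-18) - 1*535)*(-1572) = (2 - (25 - 4 - 2)²) + ((-⅔ + (⅓)*(-18)²) - 1*535)*(-1572) = (2 - 1*19²) + ((-⅔ + (⅓)*324) - 535)*(-1572) = (2 - 1*361) + ((-⅔ + 108) - 535)*(-1572) = (2 - 361) + (322/3 - 535)*(-1572) = -359 - 1283/3*(-1572) = -359 + 672292 = 671933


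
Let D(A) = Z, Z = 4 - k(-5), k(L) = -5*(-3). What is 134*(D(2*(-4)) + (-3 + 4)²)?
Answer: -1340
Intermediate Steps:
k(L) = 15
Z = -11 (Z = 4 - 1*15 = 4 - 15 = -11)
D(A) = -11
134*(D(2*(-4)) + (-3 + 4)²) = 134*(-11 + (-3 + 4)²) = 134*(-11 + 1²) = 134*(-11 + 1) = 134*(-10) = -1340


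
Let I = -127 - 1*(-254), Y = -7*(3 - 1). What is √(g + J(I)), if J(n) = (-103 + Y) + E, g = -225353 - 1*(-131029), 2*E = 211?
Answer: I*√377342/2 ≈ 307.14*I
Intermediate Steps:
E = 211/2 (E = (½)*211 = 211/2 ≈ 105.50)
g = -94324 (g = -225353 + 131029 = -94324)
Y = -14 (Y = -7*2 = -14)
I = 127 (I = -127 + 254 = 127)
J(n) = -23/2 (J(n) = (-103 - 14) + 211/2 = -117 + 211/2 = -23/2)
√(g + J(I)) = √(-94324 - 23/2) = √(-188671/2) = I*√377342/2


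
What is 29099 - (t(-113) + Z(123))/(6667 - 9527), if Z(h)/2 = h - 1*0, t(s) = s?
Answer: 83223273/2860 ≈ 29099.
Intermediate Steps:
Z(h) = 2*h (Z(h) = 2*(h - 1*0) = 2*(h + 0) = 2*h)
29099 - (t(-113) + Z(123))/(6667 - 9527) = 29099 - (-113 + 2*123)/(6667 - 9527) = 29099 - (-113 + 246)/(-2860) = 29099 - 133*(-1)/2860 = 29099 - 1*(-133/2860) = 29099 + 133/2860 = 83223273/2860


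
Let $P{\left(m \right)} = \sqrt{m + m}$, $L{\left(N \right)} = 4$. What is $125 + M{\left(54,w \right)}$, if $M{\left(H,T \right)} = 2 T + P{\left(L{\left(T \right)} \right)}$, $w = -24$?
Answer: $77 + 2 \sqrt{2} \approx 79.828$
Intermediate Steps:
$P{\left(m \right)} = \sqrt{2} \sqrt{m}$ ($P{\left(m \right)} = \sqrt{2 m} = \sqrt{2} \sqrt{m}$)
$M{\left(H,T \right)} = 2 T + 2 \sqrt{2}$ ($M{\left(H,T \right)} = 2 T + \sqrt{2} \sqrt{4} = 2 T + \sqrt{2} \cdot 2 = 2 T + 2 \sqrt{2}$)
$125 + M{\left(54,w \right)} = 125 + \left(2 \left(-24\right) + 2 \sqrt{2}\right) = 125 - \left(48 - 2 \sqrt{2}\right) = 77 + 2 \sqrt{2}$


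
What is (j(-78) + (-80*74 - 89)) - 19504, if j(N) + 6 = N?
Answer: -25597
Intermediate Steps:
j(N) = -6 + N
(j(-78) + (-80*74 - 89)) - 19504 = ((-6 - 78) + (-80*74 - 89)) - 19504 = (-84 + (-5920 - 89)) - 19504 = (-84 - 6009) - 19504 = -6093 - 19504 = -25597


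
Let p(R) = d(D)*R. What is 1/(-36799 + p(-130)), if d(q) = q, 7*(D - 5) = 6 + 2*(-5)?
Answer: -7/261623 ≈ -2.6756e-5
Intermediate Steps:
D = 31/7 (D = 5 + (6 + 2*(-5))/7 = 5 + (6 - 10)/7 = 5 + (⅐)*(-4) = 5 - 4/7 = 31/7 ≈ 4.4286)
p(R) = 31*R/7
1/(-36799 + p(-130)) = 1/(-36799 + (31/7)*(-130)) = 1/(-36799 - 4030/7) = 1/(-261623/7) = -7/261623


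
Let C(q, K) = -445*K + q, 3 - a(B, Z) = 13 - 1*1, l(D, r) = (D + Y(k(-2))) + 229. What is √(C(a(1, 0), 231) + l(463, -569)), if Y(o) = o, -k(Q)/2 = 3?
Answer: I*√102118 ≈ 319.56*I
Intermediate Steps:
k(Q) = -6 (k(Q) = -2*3 = -6)
l(D, r) = 223 + D (l(D, r) = (D - 6) + 229 = (-6 + D) + 229 = 223 + D)
a(B, Z) = -9 (a(B, Z) = 3 - (13 - 1*1) = 3 - (13 - 1) = 3 - 1*12 = 3 - 12 = -9)
C(q, K) = q - 445*K
√(C(a(1, 0), 231) + l(463, -569)) = √((-9 - 445*231) + (223 + 463)) = √((-9 - 102795) + 686) = √(-102804 + 686) = √(-102118) = I*√102118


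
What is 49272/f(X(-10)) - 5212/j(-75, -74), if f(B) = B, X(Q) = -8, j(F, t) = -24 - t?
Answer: -156581/25 ≈ -6263.2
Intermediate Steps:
49272/f(X(-10)) - 5212/j(-75, -74) = 49272/(-8) - 5212/(-24 - 1*(-74)) = 49272*(-⅛) - 5212/(-24 + 74) = -6159 - 5212/50 = -6159 - 5212*1/50 = -6159 - 2606/25 = -156581/25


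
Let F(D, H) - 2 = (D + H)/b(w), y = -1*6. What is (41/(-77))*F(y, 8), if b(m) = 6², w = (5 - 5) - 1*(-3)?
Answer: -1517/1386 ≈ -1.0945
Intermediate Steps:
w = 3 (w = 0 + 3 = 3)
y = -6
b(m) = 36
F(D, H) = 2 + D/36 + H/36 (F(D, H) = 2 + (D + H)/36 = 2 + (D + H)*(1/36) = 2 + (D/36 + H/36) = 2 + D/36 + H/36)
(41/(-77))*F(y, 8) = (41/(-77))*(2 + (1/36)*(-6) + (1/36)*8) = (41*(-1/77))*(2 - ⅙ + 2/9) = -41/77*37/18 = -1517/1386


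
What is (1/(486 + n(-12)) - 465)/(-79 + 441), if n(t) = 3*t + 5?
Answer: -105787/82355 ≈ -1.2845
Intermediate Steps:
n(t) = 5 + 3*t
(1/(486 + n(-12)) - 465)/(-79 + 441) = (1/(486 + (5 + 3*(-12))) - 465)/(-79 + 441) = (1/(486 + (5 - 36)) - 465)/362 = (1/(486 - 31) - 465)/362 = (1/455 - 465)/362 = (1/362)*(-211574/455) = -105787/82355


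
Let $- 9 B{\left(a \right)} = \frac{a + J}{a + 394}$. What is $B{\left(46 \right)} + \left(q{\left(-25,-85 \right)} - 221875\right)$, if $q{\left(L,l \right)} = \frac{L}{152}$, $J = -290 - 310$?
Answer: $- \frac{16693876849}{75240} \approx -2.2188 \cdot 10^{5}$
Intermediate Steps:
$J = -600$ ($J = -290 - 310 = -600$)
$B{\left(a \right)} = - \frac{-600 + a}{9 \left(394 + a\right)}$ ($B{\left(a \right)} = - \frac{\left(a - 600\right) \frac{1}{a + 394}}{9} = - \frac{\left(-600 + a\right) \frac{1}{394 + a}}{9} = - \frac{\frac{1}{394 + a} \left(-600 + a\right)}{9} = - \frac{-600 + a}{9 \left(394 + a\right)}$)
$q{\left(L,l \right)} = \frac{L}{152}$ ($q{\left(L,l \right)} = L \frac{1}{152} = \frac{L}{152}$)
$B{\left(46 \right)} + \left(q{\left(-25,-85 \right)} - 221875\right) = \frac{600 - 46}{9 \left(394 + 46\right)} + \left(\frac{1}{152} \left(-25\right) - 221875\right) = \frac{600 - 46}{9 \cdot 440} - \frac{33725025}{152} = \frac{1}{9} \cdot \frac{1}{440} \cdot 554 - \frac{33725025}{152} = \frac{277}{1980} - \frac{33725025}{152} = - \frac{16693876849}{75240}$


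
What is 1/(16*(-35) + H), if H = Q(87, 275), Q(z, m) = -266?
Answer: -1/826 ≈ -0.0012107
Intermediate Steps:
H = -266
1/(16*(-35) + H) = 1/(16*(-35) - 266) = 1/(-560 - 266) = 1/(-826) = -1/826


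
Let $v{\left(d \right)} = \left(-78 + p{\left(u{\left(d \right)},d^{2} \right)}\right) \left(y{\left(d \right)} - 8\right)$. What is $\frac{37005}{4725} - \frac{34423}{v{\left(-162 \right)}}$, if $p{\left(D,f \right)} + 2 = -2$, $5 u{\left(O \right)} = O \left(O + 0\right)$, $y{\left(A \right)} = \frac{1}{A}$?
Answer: $- \frac{747115186}{16750755} \approx -44.602$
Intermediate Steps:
$u{\left(O \right)} = \frac{O^{2}}{5}$ ($u{\left(O \right)} = \frac{O \left(O + 0\right)}{5} = \frac{O O}{5} = \frac{O^{2}}{5}$)
$p{\left(D,f \right)} = -4$ ($p{\left(D,f \right)} = -2 - 2 = -4$)
$v{\left(d \right)} = 656 - \frac{82}{d}$ ($v{\left(d \right)} = \left(-78 - 4\right) \left(\frac{1}{d} - 8\right) = - 82 \left(-8 + \frac{1}{d}\right) = 656 - \frac{82}{d}$)
$\frac{37005}{4725} - \frac{34423}{v{\left(-162 \right)}} = \frac{37005}{4725} - \frac{34423}{656 - \frac{82}{-162}} = 37005 \cdot \frac{1}{4725} - \frac{34423}{656 - - \frac{41}{81}} = \frac{2467}{315} - \frac{34423}{656 + \frac{41}{81}} = \frac{2467}{315} - \frac{34423}{\frac{53177}{81}} = \frac{2467}{315} - \frac{2788263}{53177} = - \frac{747115186}{16750755}$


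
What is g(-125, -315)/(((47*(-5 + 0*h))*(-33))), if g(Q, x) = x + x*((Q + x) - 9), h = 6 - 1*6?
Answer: 9408/517 ≈ 18.197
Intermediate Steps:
h = 0 (h = 6 - 6 = 0)
g(Q, x) = x + x*(-9 + Q + x)
g(-125, -315)/(((47*(-5 + 0*h))*(-33))) = (-315*(-8 - 125 - 315))/(((47*(-5 + 0*0))*(-33))) = (-315*(-448))/(((47*(-5 + 0))*(-33))) = 141120/(((47*(-5))*(-33))) = 141120/((-235*(-33))) = 141120/7755 = 141120*(1/7755) = 9408/517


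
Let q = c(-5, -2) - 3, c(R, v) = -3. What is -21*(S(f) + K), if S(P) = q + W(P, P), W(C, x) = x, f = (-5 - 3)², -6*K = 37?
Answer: -2177/2 ≈ -1088.5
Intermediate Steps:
K = -37/6 (K = -⅙*37 = -37/6 ≈ -6.1667)
f = 64 (f = (-8)² = 64)
q = -6 (q = -3 - 3 = -6)
S(P) = -6 + P
-21*(S(f) + K) = -21*((-6 + 64) - 37/6) = -21*(58 - 37/6) = -21*311/6 = -2177/2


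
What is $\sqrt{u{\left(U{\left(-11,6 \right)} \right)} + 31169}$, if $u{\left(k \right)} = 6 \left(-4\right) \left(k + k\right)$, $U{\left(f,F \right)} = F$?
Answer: $\sqrt{30881} \approx 175.73$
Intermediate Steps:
$u{\left(k \right)} = - 48 k$ ($u{\left(k \right)} = - 24 \cdot 2 k = - 48 k$)
$\sqrt{u{\left(U{\left(-11,6 \right)} \right)} + 31169} = \sqrt{\left(-48\right) 6 + 31169} = \sqrt{-288 + 31169} = \sqrt{30881}$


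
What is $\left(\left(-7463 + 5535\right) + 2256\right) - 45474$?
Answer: $-45146$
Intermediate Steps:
$\left(\left(-7463 + 5535\right) + 2256\right) - 45474 = \left(-1928 + 2256\right) - 45474 = 328 - 45474 = -45146$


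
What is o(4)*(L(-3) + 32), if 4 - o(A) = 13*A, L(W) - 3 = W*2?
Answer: -1392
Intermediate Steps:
L(W) = 3 + 2*W (L(W) = 3 + W*2 = 3 + 2*W)
o(A) = 4 - 13*A
o(4)*(L(-3) + 32) = (4 - 13*4)*((3 + 2*(-3)) + 32) = (4 - 52)*((3 - 6) + 32) = -48*(-3 + 32) = -48*29 = -1392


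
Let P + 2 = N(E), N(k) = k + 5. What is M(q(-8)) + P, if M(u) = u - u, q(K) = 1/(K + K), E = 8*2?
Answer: 19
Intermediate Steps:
E = 16
q(K) = 1/(2*K)
N(k) = 5 + k
P = 19 (P = -2 + (5 + 16) = -2 + 21 = 19)
M(u) = 0
M(q(-8)) + P = 0 + 19 = 19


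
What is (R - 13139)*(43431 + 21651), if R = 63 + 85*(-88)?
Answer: -1337825592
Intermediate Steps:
R = -7417 (R = 63 - 7480 = -7417)
(R - 13139)*(43431 + 21651) = (-7417 - 13139)*(43431 + 21651) = -20556*65082 = -1337825592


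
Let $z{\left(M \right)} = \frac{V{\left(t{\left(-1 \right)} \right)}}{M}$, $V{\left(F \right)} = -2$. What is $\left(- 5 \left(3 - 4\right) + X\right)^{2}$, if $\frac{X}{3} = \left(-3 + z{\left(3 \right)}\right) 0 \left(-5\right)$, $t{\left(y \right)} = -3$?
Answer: $25$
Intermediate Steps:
$z{\left(M \right)} = - \frac{2}{M}$
$X = 0$ ($X = 3 \left(-3 - \frac{2}{3}\right) 0 \left(-5\right) = 3 \left(- \frac{11}{3}\right) 0 \left(-5\right) = 3 \cdot 0 \left(-5\right) = 3 \cdot 0 = 0$)
$\left(- 5 \left(3 - 4\right) + X\right)^{2} = \left(- 5 \left(3 - 4\right) + 0\right)^{2} = \left(\left(-5\right) \left(-1\right) + 0\right)^{2} = \left(5 + 0\right)^{2} = 5^{2} = 25$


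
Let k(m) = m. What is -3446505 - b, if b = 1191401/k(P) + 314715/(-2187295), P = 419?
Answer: -632249403020047/183295321 ≈ -3.4493e+6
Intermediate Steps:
b = 521162716942/183295321 (b = 1191401/419 + 314715/(-2187295) = 1191401*(1/419) + 314715*(-1/2187295) = 1191401/419 - 62943/437459 = 521162716942/183295321 ≈ 2843.3)
-3446505 - b = -3446505 - 1*521162716942/183295321 = -3446505 - 521162716942/183295321 = -632249403020047/183295321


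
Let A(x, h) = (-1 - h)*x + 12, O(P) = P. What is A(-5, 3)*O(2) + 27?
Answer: 91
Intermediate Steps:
A(x, h) = 12 + x*(-1 - h) (A(x, h) = x*(-1 - h) + 12 = 12 + x*(-1 - h))
A(-5, 3)*O(2) + 27 = (12 - 1*(-5) - 1*3*(-5))*2 + 27 = (12 + 5 + 15)*2 + 27 = 32*2 + 27 = 64 + 27 = 91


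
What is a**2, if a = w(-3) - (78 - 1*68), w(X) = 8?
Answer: 4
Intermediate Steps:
a = -2 (a = 8 - (78 - 1*68) = 8 - (78 - 68) = 8 - 1*10 = 8 - 10 = -2)
a**2 = (-2)**2 = 4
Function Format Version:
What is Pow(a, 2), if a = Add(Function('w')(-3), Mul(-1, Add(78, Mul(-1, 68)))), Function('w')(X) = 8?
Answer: 4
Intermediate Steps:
a = -2 (a = Add(8, Mul(-1, Add(78, Mul(-1, 68)))) = Add(8, Mul(-1, Add(78, -68))) = Add(8, Mul(-1, 10)) = Add(8, -10) = -2)
Pow(a, 2) = Pow(-2, 2) = 4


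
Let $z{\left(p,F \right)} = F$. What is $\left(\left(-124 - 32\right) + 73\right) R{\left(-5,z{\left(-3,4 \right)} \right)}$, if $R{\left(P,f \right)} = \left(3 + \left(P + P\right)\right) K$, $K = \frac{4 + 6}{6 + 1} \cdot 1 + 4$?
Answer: $3154$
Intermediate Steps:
$K = \frac{38}{7}$ ($K = \frac{10}{7} \cdot 1 + 4 = \frac{10}{7} + 4 = \frac{38}{7} \approx 5.4286$)
$R{\left(P,f \right)} = \frac{114}{7} + \frac{76 P}{7}$ ($R{\left(P,f \right)} = \left(3 + \left(P + P\right)\right) \frac{38}{7} = \left(3 + 2 P\right) \frac{38}{7} = \frac{114}{7} + \frac{76 P}{7}$)
$\left(\left(-124 - 32\right) + 73\right) R{\left(-5,z{\left(-3,4 \right)} \right)} = \left(\left(-124 - 32\right) + 73\right) \left(\frac{114}{7} + \frac{76}{7} \left(-5\right)\right) = \left(\left(-124 - 32\right) + 73\right) \left(\frac{114}{7} - \frac{380}{7}\right) = \left(-156 + 73\right) \left(-38\right) = \left(-83\right) \left(-38\right) = 3154$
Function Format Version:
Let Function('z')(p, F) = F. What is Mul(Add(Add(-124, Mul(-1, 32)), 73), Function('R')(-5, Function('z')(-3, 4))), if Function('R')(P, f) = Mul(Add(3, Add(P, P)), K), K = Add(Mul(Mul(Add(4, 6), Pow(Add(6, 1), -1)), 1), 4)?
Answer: 3154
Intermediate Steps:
K = Rational(38, 7) (K = Add(Mul(Mul(10, Pow(7, -1)), 1), 4) = Add(Mul(Mul(10, Rational(1, 7)), 1), 4) = Add(Mul(Rational(10, 7), 1), 4) = Add(Rational(10, 7), 4) = Rational(38, 7) ≈ 5.4286)
Function('R')(P, f) = Add(Rational(114, 7), Mul(Rational(76, 7), P)) (Function('R')(P, f) = Mul(Add(3, Add(P, P)), Rational(38, 7)) = Mul(Add(3, Mul(2, P)), Rational(38, 7)) = Add(Rational(114, 7), Mul(Rational(76, 7), P)))
Mul(Add(Add(-124, Mul(-1, 32)), 73), Function('R')(-5, Function('z')(-3, 4))) = Mul(Add(Add(-124, Mul(-1, 32)), 73), Add(Rational(114, 7), Mul(Rational(76, 7), -5))) = Mul(Add(Add(-124, -32), 73), Add(Rational(114, 7), Rational(-380, 7))) = Mul(Add(-156, 73), -38) = Mul(-83, -38) = 3154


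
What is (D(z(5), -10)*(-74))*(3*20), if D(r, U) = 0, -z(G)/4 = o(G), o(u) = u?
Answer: 0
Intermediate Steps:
z(G) = -4*G
(D(z(5), -10)*(-74))*(3*20) = (0*(-74))*(3*20) = 0*60 = 0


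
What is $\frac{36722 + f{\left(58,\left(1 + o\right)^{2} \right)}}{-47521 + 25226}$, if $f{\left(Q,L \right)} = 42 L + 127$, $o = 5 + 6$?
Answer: $- \frac{42897}{22295} \approx -1.9241$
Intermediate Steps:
$o = 11$
$f{\left(Q,L \right)} = 127 + 42 L$
$\frac{36722 + f{\left(58,\left(1 + o\right)^{2} \right)}}{-47521 + 25226} = \frac{36722 + \left(127 + 42 \left(1 + 11\right)^{2}\right)}{-47521 + 25226} = \frac{36722 + \left(127 + 42 \cdot 12^{2}\right)}{-22295} = \left(36722 + \left(127 + 42 \cdot 144\right)\right) \left(- \frac{1}{22295}\right) = \left(36722 + \left(127 + 6048\right)\right) \left(- \frac{1}{22295}\right) = \left(36722 + 6175\right) \left(- \frac{1}{22295}\right) = 42897 \left(- \frac{1}{22295}\right) = - \frac{42897}{22295}$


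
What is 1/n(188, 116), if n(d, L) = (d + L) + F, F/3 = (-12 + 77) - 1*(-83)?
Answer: 1/748 ≈ 0.0013369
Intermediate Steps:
F = 444 (F = 3*((-12 + 77) - 1*(-83)) = 3*(65 + 83) = 3*148 = 444)
n(d, L) = 444 + L + d (n(d, L) = (d + L) + 444 = (L + d) + 444 = 444 + L + d)
1/n(188, 116) = 1/(444 + 116 + 188) = 1/748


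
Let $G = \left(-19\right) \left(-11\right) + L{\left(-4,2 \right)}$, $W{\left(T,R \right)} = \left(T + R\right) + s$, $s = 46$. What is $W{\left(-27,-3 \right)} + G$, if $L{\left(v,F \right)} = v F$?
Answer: $217$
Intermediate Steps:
$L{\left(v,F \right)} = F v$
$W{\left(T,R \right)} = 46 + R + T$ ($W{\left(T,R \right)} = \left(T + R\right) + 46 = \left(R + T\right) + 46 = 46 + R + T$)
$G = 201$ ($G = \left(-19\right) \left(-11\right) + 2 \left(-4\right) = 209 - 8 = 201$)
$W{\left(-27,-3 \right)} + G = \left(46 - 3 - 27\right) + 201 = 16 + 201 = 217$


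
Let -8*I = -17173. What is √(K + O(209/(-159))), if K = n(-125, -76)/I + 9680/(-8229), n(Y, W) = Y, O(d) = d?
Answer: I*√94011917292108751/192045659 ≈ 1.5966*I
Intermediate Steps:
I = 17173/8 (I = -⅛*(-17173) = 17173/8 ≈ 2146.6)
K = -13420280/10870509 (K = -125/17173/8 + 9680/(-8229) = -125*8/17173 + 9680*(-1/8229) = -1000/17173 - 9680/8229 = -13420280/10870509 ≈ -1.2346)
√(K + O(209/(-159))) = √(-13420280/10870509 + 209/(-159)) = √(-13420280/10870509 + 209*(-1/159)) = √(-13420280/10870509 - 209/159) = √(-489528989/192045659) = I*√94011917292108751/192045659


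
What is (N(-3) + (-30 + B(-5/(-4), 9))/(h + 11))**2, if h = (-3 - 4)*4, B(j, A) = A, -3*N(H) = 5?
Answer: 484/2601 ≈ 0.18608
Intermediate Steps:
N(H) = -5/3 (N(H) = -1/3*5 = -5/3)
h = -28 (h = -7*4 = -28)
(N(-3) + (-30 + B(-5/(-4), 9))/(h + 11))**2 = (-5/3 + (-30 + 9)/(-28 + 11))**2 = (-5/3 - 21/(-17))**2 = (-5/3 - 21*(-1/17))**2 = (-5/3 + 21/17)**2 = (-22/51)**2 = 484/2601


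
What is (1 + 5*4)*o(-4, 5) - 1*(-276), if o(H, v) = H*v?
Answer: -144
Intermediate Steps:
(1 + 5*4)*o(-4, 5) - 1*(-276) = (1 + 5*4)*(-4*5) - 1*(-276) = (1 + 20)*(-20) + 276 = 21*(-20) + 276 = -420 + 276 = -144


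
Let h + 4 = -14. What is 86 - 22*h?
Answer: 482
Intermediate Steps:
h = -18 (h = -4 - 14 = -18)
86 - 22*h = 86 - 22*(-18) = 86 + 396 = 482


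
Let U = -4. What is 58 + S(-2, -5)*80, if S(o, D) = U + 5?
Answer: 138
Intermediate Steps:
S(o, D) = 1 (S(o, D) = -4 + 5 = 1)
58 + S(-2, -5)*80 = 58 + 1*80 = 58 + 80 = 138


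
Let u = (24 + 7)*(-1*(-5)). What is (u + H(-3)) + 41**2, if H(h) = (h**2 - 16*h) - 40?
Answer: 1853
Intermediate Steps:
u = 155 (u = 31*5 = 155)
H(h) = -40 + h**2 - 16*h
(u + H(-3)) + 41**2 = (155 + (-40 + (-3)**2 - 16*(-3))) + 41**2 = (155 + (-40 + 9 + 48)) + 1681 = (155 + 17) + 1681 = 172 + 1681 = 1853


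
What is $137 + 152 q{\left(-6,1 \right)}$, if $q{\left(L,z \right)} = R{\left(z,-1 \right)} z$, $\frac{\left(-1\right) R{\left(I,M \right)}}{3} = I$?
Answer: $-319$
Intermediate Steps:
$R{\left(I,M \right)} = - 3 I$
$q{\left(L,z \right)} = - 3 z^{2}$ ($q{\left(L,z \right)} = - 3 z z = - 3 z^{2}$)
$137 + 152 q{\left(-6,1 \right)} = 137 + 152 \left(- 3 \cdot 1^{2}\right) = 137 + 152 \left(\left(-3\right) 1\right) = 137 + 152 \left(-3\right) = 137 - 456 = -319$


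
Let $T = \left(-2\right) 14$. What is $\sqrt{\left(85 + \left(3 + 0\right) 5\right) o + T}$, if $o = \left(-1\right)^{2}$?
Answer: $6 \sqrt{2} \approx 8.4853$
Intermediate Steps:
$o = 1$
$T = -28$
$\sqrt{\left(85 + \left(3 + 0\right) 5\right) o + T} = \sqrt{\left(85 + \left(3 + 0\right) 5\right) 1 - 28} = \sqrt{\left(85 + 3 \cdot 5\right) 1 - 28} = \sqrt{\left(85 + 15\right) 1 - 28} = \sqrt{100 \cdot 1 - 28} = \sqrt{100 - 28} = \sqrt{72} = 6 \sqrt{2}$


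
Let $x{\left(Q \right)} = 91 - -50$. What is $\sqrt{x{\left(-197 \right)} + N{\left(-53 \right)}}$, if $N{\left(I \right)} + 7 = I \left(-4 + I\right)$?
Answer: $\sqrt{3155} \approx 56.169$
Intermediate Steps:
$N{\left(I \right)} = -7 + I \left(-4 + I\right)$
$x{\left(Q \right)} = 141$ ($x{\left(Q \right)} = 91 + 50 = 141$)
$\sqrt{x{\left(-197 \right)} + N{\left(-53 \right)}} = \sqrt{141 - \left(-205 - 2809\right)} = \sqrt{141 + \left(-7 + 2809 + 212\right)} = \sqrt{141 + 3014} = \sqrt{3155}$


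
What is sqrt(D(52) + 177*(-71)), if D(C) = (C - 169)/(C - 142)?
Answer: I*sqrt(1256570)/10 ≈ 112.1*I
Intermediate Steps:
D(C) = (-169 + C)/(-142 + C)
sqrt(D(52) + 177*(-71)) = sqrt((-169 + 52)/(-142 + 52) + 177*(-71)) = sqrt(-117/(-90) - 12567) = sqrt(-1/90*(-117) - 12567) = sqrt(13/10 - 12567) = sqrt(-125657/10) = I*sqrt(1256570)/10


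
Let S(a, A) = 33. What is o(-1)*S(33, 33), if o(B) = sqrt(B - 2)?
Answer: 33*I*sqrt(3) ≈ 57.158*I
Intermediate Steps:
o(B) = sqrt(-2 + B)
o(-1)*S(33, 33) = sqrt(-2 - 1)*33 = sqrt(-3)*33 = (I*sqrt(3))*33 = 33*I*sqrt(3)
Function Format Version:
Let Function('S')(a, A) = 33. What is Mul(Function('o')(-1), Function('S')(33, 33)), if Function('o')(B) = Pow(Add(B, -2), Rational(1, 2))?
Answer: Mul(33, I, Pow(3, Rational(1, 2))) ≈ Mul(57.158, I)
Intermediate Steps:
Function('o')(B) = Pow(Add(-2, B), Rational(1, 2))
Mul(Function('o')(-1), Function('S')(33, 33)) = Mul(Pow(Add(-2, -1), Rational(1, 2)), 33) = Mul(Pow(-3, Rational(1, 2)), 33) = Mul(Mul(I, Pow(3, Rational(1, 2))), 33) = Mul(33, I, Pow(3, Rational(1, 2)))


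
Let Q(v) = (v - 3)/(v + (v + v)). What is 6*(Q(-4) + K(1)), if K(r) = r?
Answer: 19/2 ≈ 9.5000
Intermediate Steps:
Q(v) = (-3 + v)/(3*v) (Q(v) = (-3 + v)/(v + 2*v) = (-3 + v)/((3*v)) = (-3 + v)*(1/(3*v)) = (-3 + v)/(3*v))
6*(Q(-4) + K(1)) = 6*((1/3)*(-3 - 4)/(-4) + 1) = 6*((1/3)*(-1/4)*(-7) + 1) = 6*(7/12 + 1) = 6*(19/12) = 19/2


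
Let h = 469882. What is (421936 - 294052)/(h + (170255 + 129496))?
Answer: 127884/769633 ≈ 0.16616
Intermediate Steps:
(421936 - 294052)/(h + (170255 + 129496)) = (421936 - 294052)/(469882 + (170255 + 129496)) = 127884/(469882 + 299751) = 127884/769633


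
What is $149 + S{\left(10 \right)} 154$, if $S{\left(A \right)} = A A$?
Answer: $15549$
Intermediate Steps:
$S{\left(A \right)} = A^{2}$
$149 + S{\left(10 \right)} 154 = 149 + 10^{2} \cdot 154 = 149 + 100 \cdot 154 = 149 + 15400 = 15549$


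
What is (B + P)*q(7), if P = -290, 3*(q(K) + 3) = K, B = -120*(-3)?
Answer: -140/3 ≈ -46.667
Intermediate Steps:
B = 360
q(K) = -3 + K/3
(B + P)*q(7) = (360 - 290)*(-3 + (⅓)*7) = 70*(-3 + 7/3) = 70*(-⅔) = -140/3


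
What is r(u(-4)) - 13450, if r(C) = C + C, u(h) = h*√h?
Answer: -13450 - 16*I ≈ -13450.0 - 16.0*I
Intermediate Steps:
u(h) = h^(3/2)
r(C) = 2*C
r(u(-4)) - 13450 = 2*(-4)^(3/2) - 13450 = 2*(-8*I) - 13450 = -16*I - 13450 = -13450 - 16*I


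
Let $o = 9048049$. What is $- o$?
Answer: $-9048049$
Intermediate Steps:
$- o = \left(-1\right) 9048049 = -9048049$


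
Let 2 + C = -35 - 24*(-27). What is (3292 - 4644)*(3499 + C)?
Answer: -5556720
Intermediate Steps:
C = 611 (C = -2 + (-35 - 24*(-27)) = -2 + (-35 + 648) = -2 + 613 = 611)
(3292 - 4644)*(3499 + C) = (3292 - 4644)*(3499 + 611) = -1352*4110 = -5556720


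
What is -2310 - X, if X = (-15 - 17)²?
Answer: -3334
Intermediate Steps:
X = 1024 (X = (-32)² = 1024)
-2310 - X = -2310 - 1*1024 = -2310 - 1024 = -3334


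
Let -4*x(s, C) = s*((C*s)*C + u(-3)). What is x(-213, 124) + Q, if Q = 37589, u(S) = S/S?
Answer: -697443175/4 ≈ -1.7436e+8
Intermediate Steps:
u(S) = 1
x(s, C) = -s*(1 + s*C²)/4 (x(s, C) = -s*((C*s)*C + 1)/4 = -s*(s*C² + 1)/4 = -s*(1 + s*C²)/4)
x(-213, 124) + Q = -¼*(-213)*(1 - 213*124²) + 37589 = -¼*(-213)*(1 - 213*15376) + 37589 = -¼*(-213)*(1 - 3275088) + 37589 = -¼*(-213)*(-3275087) + 37589 = -697593531/4 + 37589 = -697443175/4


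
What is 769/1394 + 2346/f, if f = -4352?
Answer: 1123/89216 ≈ 0.012587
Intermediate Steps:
769/1394 + 2346/f = 769/1394 + 2346/(-4352) = 769*(1/1394) + 2346*(-1/4352) = 769/1394 - 69/128 = 1123/89216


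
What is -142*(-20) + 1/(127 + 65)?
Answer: 545281/192 ≈ 2840.0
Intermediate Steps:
-142*(-20) + 1/(127 + 65) = 2840 + 1/192 = 545281/192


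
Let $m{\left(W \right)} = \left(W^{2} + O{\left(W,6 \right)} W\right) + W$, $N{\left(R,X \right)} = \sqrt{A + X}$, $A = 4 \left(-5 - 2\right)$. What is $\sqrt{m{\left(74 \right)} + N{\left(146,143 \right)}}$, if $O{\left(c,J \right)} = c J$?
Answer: $\sqrt{38406 + \sqrt{115}} \approx 196.0$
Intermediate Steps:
$O{\left(c,J \right)} = J c$
$A = -28$ ($A = 4 \left(-7\right) = -28$)
$N{\left(R,X \right)} = \sqrt{-28 + X}$
$m{\left(W \right)} = W + 7 W^{2}$ ($m{\left(W \right)} = \left(W^{2} + 6 W W\right) + W = \left(W^{2} + 6 W^{2}\right) + W = 7 W^{2} + W = W + 7 W^{2}$)
$\sqrt{m{\left(74 \right)} + N{\left(146,143 \right)}} = \sqrt{74 \left(1 + 7 \cdot 74\right) + \sqrt{-28 + 143}} = \sqrt{74 \left(1 + 518\right) + \sqrt{115}} = \sqrt{74 \cdot 519 + \sqrt{115}} = \sqrt{38406 + \sqrt{115}}$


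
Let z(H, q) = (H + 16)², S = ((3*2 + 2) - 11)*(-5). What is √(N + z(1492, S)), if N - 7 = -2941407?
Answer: 2*I*√166834 ≈ 816.91*I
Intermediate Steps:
N = -2941400 (N = 7 - 2941407 = -2941400)
S = 15 (S = ((6 + 2) - 11)*(-5) = (8 - 11)*(-5) = -3*(-5) = 15)
z(H, q) = (16 + H)²
√(N + z(1492, S)) = √(-2941400 + (16 + 1492)²) = √(-2941400 + 1508²) = √(-2941400 + 2274064) = √(-667336) = 2*I*√166834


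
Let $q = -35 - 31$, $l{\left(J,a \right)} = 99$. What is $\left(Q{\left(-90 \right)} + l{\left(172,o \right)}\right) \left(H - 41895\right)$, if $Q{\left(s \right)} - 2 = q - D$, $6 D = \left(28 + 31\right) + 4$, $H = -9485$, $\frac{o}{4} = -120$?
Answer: $-1258810$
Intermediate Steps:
$o = -480$ ($o = 4 \left(-120\right) = -480$)
$q = -66$
$D = \frac{21}{2}$ ($D = \frac{\left(28 + 31\right) + 4}{6} = \frac{59 + 4}{6} = \frac{1}{6} \cdot 63 = \frac{21}{2} \approx 10.5$)
$Q{\left(s \right)} = - \frac{149}{2}$ ($Q{\left(s \right)} = 2 - \frac{153}{2} = - \frac{149}{2}$)
$\left(Q{\left(-90 \right)} + l{\left(172,o \right)}\right) \left(H - 41895\right) = \left(- \frac{149}{2} + 99\right) \left(-9485 - 41895\right) = \frac{49}{2} \left(-51380\right) = -1258810$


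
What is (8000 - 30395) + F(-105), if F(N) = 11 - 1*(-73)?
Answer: -22311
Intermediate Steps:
F(N) = 84 (F(N) = 11 + 73 = 84)
(8000 - 30395) + F(-105) = (8000 - 30395) + 84 = -22395 + 84 = -22311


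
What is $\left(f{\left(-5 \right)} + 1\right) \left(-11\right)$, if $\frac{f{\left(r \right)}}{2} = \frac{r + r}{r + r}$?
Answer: $-33$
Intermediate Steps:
$f{\left(r \right)} = 2$ ($f{\left(r \right)} = 2 \frac{r + r}{r + r} = 2 \frac{2 r}{2 r} = 2 \cdot 2 r \frac{1}{2 r} = 2 \cdot 1 = 2$)
$\left(f{\left(-5 \right)} + 1\right) \left(-11\right) = \left(2 + 1\right) \left(-11\right) = 3 \left(-11\right) = -33$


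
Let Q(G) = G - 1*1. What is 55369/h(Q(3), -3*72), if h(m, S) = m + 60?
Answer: 55369/62 ≈ 893.05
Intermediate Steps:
Q(G) = -1 + G (Q(G) = G - 1 = -1 + G)
h(m, S) = 60 + m
55369/h(Q(3), -3*72) = 55369/(60 + (-1 + 3)) = 55369/(60 + 2) = 55369/62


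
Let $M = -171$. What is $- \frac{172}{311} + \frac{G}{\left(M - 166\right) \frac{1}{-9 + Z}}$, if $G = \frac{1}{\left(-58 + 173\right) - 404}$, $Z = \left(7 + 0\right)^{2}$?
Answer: $- \frac{16739156}{30289223} \approx -0.55264$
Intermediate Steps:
$Z = 49$ ($Z = 7^{2} = 49$)
$G = - \frac{1}{289}$ ($G = \frac{1}{115 - 404} = \frac{1}{-289} = - \frac{1}{289} \approx -0.0034602$)
$- \frac{172}{311} + \frac{G}{\left(M - 166\right) \frac{1}{-9 + Z}} = - \frac{172}{311} - \frac{1}{289 \frac{-171 - 166}{-9 + 49}} = \left(-172\right) \frac{1}{311} - \frac{1}{289 \left(- \frac{337}{40}\right)} = - \frac{172}{311} - \frac{1}{289 \left(\left(-337\right) \frac{1}{40}\right)} = - \frac{172}{311} - \frac{1}{289 \left(- \frac{337}{40}\right)} = - \frac{172}{311} - - \frac{40}{97393} = - \frac{172}{311} + \frac{40}{97393} = - \frac{16739156}{30289223}$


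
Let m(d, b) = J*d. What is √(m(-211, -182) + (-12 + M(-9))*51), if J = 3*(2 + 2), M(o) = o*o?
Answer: √987 ≈ 31.417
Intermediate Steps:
M(o) = o²
J = 12 (J = 3*4 = 12)
m(d, b) = 12*d
√(m(-211, -182) + (-12 + M(-9))*51) = √(12*(-211) + (-12 + (-9)²)*51) = √(-2532 + (-12 + 81)*51) = √(-2532 + 69*51) = √(-2532 + 3519) = √987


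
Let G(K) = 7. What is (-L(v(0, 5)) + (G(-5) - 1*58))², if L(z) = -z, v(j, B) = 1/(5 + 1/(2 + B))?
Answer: 3345241/1296 ≈ 2581.2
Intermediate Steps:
(-L(v(0, 5)) + (G(-5) - 1*58))² = (-(-1)*(2 + 5)/(11 + 5*5) + (7 - 1*58))² = (-(-1)*7/(11 + 25) + (7 - 58))² = (-(-1)*7/36 - 51)² = (-1*(-7/36) - 51)² = (7/36 - 51)² = (-1829/36)² = 3345241/1296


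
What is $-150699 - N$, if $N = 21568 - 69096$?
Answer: $-103171$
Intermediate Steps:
$N = -47528$
$-150699 - N = -150699 - -47528 = -150699 + 47528 = -103171$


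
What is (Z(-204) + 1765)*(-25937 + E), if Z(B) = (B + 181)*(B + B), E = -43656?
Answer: -775892357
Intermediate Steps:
Z(B) = 2*B*(181 + B) (Z(B) = (181 + B)*(2*B) = 2*B*(181 + B))
(Z(-204) + 1765)*(-25937 + E) = (2*(-204)*(181 - 204) + 1765)*(-25937 - 43656) = (2*(-204)*(-23) + 1765)*(-69593) = (9384 + 1765)*(-69593) = 11149*(-69593) = -775892357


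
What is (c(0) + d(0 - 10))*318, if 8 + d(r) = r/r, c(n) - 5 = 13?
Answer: 3498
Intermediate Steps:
c(n) = 18 (c(n) = 5 + 13 = 18)
d(r) = -7 (d(r) = -8 + r/r = -8 + 1 = -7)
(c(0) + d(0 - 10))*318 = (18 - 7)*318 = 11*318 = 3498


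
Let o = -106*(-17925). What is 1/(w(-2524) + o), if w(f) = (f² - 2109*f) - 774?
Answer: 1/13592968 ≈ 7.3567e-8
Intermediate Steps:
o = 1900050
w(f) = -774 + f² - 2109*f
1/(w(-2524) + o) = 1/((-774 + (-2524)² - 2109*(-2524)) + 1900050) = 1/((-774 + 6370576 + 5323116) + 1900050) = 1/(11692918 + 1900050) = 1/13592968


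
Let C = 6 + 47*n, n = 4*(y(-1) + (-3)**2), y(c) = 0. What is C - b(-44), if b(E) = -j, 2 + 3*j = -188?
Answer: 4904/3 ≈ 1634.7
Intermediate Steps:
j = -190/3 (j = -2/3 + (1/3)*(-188) = -2/3 - 188/3 = -190/3 ≈ -63.333)
b(E) = 190/3 (b(E) = -1*(-190/3) = 190/3)
n = 36 (n = 4*(0 + (-3)**2) = 4*(0 + 9) = 4*9 = 36)
C = 1698 (C = 6 + 47*36 = 6 + 1692 = 1698)
C - b(-44) = 1698 - 1*190/3 = 1698 - 190/3 = 4904/3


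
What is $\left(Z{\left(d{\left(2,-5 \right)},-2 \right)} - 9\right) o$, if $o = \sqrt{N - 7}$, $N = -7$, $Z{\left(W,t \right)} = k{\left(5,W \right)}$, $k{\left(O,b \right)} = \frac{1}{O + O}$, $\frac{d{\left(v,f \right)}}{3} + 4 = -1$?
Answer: $- \frac{89 i \sqrt{14}}{10} \approx - 33.301 i$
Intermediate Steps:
$d{\left(v,f \right)} = -15$ ($d{\left(v,f \right)} = -12 + 3 \left(-1\right) = -12 - 3 = -15$)
$k{\left(O,b \right)} = \frac{1}{2 O}$
$Z{\left(W,t \right)} = \frac{1}{10}$ ($Z{\left(W,t \right)} = \frac{1}{2 \cdot 5} = \frac{1}{2} \cdot \frac{1}{5} = \frac{1}{10}$)
$o = i \sqrt{14}$ ($o = \sqrt{-7 - 7} = \sqrt{-14} = i \sqrt{14} \approx 3.7417 i$)
$\left(Z{\left(d{\left(2,-5 \right)},-2 \right)} - 9\right) o = \left(\frac{1}{10} - 9\right) i \sqrt{14} = - \frac{89 i \sqrt{14}}{10}$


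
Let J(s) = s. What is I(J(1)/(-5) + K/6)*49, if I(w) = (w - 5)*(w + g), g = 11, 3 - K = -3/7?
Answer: -64476/25 ≈ -2579.0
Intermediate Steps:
K = 24/7 (K = 3 - (-3)/7 = 3 - 1*(-3/7) = 3 + 3/7 = 24/7 ≈ 3.4286)
I(w) = (-5 + w)*(11 + w) (I(w) = (w - 5)*(w + 11) = (-5 + w)*(11 + w))
I(J(1)/(-5) + K/6)*49 = (-55 + (1/(-5) + (24/7)/6)**2 + 6*(1/(-5) + (24/7)/6))*49 = (-55 + (1*(-1/5) + (24/7)*(1/6))**2 + 6*(1*(-1/5) + (24/7)*(1/6)))*49 = (-55 + (-1/5 + 4/7)**2 + 6*(-1/5 + 4/7))*49 = (-55 + (13/35)**2 + 6*(13/35))*49 = (-55 + 169/1225 + 78/35)*49 = -64476/1225*49 = -64476/25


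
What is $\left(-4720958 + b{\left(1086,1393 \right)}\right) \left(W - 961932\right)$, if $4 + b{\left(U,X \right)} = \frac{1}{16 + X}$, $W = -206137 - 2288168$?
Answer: $\frac{22990319824395309}{1409} \approx 1.6317 \cdot 10^{13}$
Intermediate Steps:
$W = -2494305$ ($W = -206137 - 2288168 = -2494305$)
$b{\left(U,X \right)} = -4 + \frac{1}{16 + X}$
$\left(-4720958 + b{\left(1086,1393 \right)}\right) \left(W - 961932\right) = \left(-4720958 + \frac{-63 - 5572}{16 + 1393}\right) \left(-2494305 - 961932\right) = \left(-4720958 + \frac{-63 - 5572}{1409}\right) \left(-3456237\right) = \left(-4720958 + \frac{1}{1409} \left(-5635\right)\right) \left(-3456237\right) = \left(-4720958 - \frac{5635}{1409}\right) \left(-3456237\right) = \left(- \frac{6651835457}{1409}\right) \left(-3456237\right) = \frac{22990319824395309}{1409}$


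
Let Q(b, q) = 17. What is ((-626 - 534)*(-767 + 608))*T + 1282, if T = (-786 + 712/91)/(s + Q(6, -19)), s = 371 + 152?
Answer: -216632278/819 ≈ -2.6451e+5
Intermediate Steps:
s = 523
T = -35407/24570 (T = (-786 + 712/91)/(523 + 17) = (-786 + 712*(1/91))/540 = (-786 + 712/91)*(1/540) = -70814/91*1/540 = -35407/24570 ≈ -1.4411)
((-626 - 534)*(-767 + 608))*T + 1282 = ((-626 - 534)*(-767 + 608))*(-35407/24570) + 1282 = -1160*(-159)*(-35407/24570) + 1282 = 184440*(-35407/24570) + 1282 = -217682236/819 + 1282 = -216632278/819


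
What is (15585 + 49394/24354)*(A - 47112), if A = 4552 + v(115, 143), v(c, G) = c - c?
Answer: -8078025979520/12177 ≈ -6.6338e+8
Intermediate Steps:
v(c, G) = 0
A = 4552 (A = 4552 + 0 = 4552)
(15585 + 49394/24354)*(A - 47112) = (15585 + 49394/24354)*(4552 - 47112) = (15585 + 49394*(1/24354))*(-42560) = (15585 + 24697/12177)*(-42560) = (189803242/12177)*(-42560) = -8078025979520/12177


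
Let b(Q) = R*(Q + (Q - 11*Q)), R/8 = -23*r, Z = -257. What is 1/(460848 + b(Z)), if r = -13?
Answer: 1/5993544 ≈ 1.6685e-7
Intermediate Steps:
R = 2392 (R = 8*(-23*(-13)) = 8*299 = 2392)
b(Q) = -21528*Q (b(Q) = 2392*(Q + (Q - 11*Q)) = 2392*(Q - 10*Q) = 2392*(-9*Q) = -21528*Q)
1/(460848 + b(Z)) = 1/(460848 - 21528*(-257)) = 1/(460848 + 5532696) = 1/5993544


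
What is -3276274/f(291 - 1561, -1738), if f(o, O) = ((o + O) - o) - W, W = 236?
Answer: 1638137/987 ≈ 1659.7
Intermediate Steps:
f(o, O) = -236 + O (f(o, O) = ((o + O) - o) - 1*236 = ((O + o) - o) - 236 = O - 236 = -236 + O)
-3276274/f(291 - 1561, -1738) = -3276274/(-236 - 1738) = -3276274/(-1974) = -3276274*(-1/1974) = 1638137/987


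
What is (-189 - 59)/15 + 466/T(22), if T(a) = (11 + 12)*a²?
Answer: -1376873/83490 ≈ -16.491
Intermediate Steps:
T(a) = 23*a²
(-189 - 59)/15 + 466/T(22) = (-189 - 59)/15 + 466/((23*22²)) = -248*1/15 + 466/((23*484)) = -248/15 + 466/11132 = -248/15 + 466*(1/11132) = -248/15 + 233/5566 = -1376873/83490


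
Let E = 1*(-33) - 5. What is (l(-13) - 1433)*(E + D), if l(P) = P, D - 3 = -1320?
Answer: 1959330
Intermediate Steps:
D = -1317 (D = 3 - 1320 = -1317)
E = -38 (E = -33 - 5 = -38)
(l(-13) - 1433)*(E + D) = (-13 - 1433)*(-38 - 1317) = -1446*(-1355) = 1959330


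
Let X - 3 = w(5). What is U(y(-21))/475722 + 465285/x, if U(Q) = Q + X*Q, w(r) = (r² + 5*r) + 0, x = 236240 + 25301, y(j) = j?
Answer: 12280540182/6912267089 ≈ 1.7766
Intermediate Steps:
x = 261541
w(r) = r² + 5*r
X = 53 (X = 3 + 5*(5 + 5) = 3 + 5*10 = 3 + 50 = 53)
U(Q) = 54*Q (U(Q) = Q + 53*Q = 54*Q)
U(y(-21))/475722 + 465285/x = (54*(-21))/475722 + 465285/261541 = -1134*1/475722 + 465285*(1/261541) = -63/26429 + 465285/261541 = 12280540182/6912267089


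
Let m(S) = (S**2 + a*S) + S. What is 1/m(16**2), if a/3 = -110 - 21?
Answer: -1/34816 ≈ -2.8722e-5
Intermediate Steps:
a = -393 (a = 3*(-110 - 21) = 3*(-131) = -393)
m(S) = S**2 - 392*S (m(S) = (S**2 - 393*S) + S = S**2 - 392*S)
1/m(16**2) = 1/(16**2*(-392 + 16**2)) = 1/(256*(-392 + 256)) = 1/(256*(-136)) = 1/(-34816) = -1/34816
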